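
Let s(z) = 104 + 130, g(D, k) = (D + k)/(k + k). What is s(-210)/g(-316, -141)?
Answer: 65988/457 ≈ 144.39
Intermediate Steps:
g(D, k) = (D + k)/(2*k) (g(D, k) = (D + k)/((2*k)) = (D + k)*(1/(2*k)) = (D + k)/(2*k))
s(z) = 234
s(-210)/g(-316, -141) = 234/(((½)*(-316 - 141)/(-141))) = 234/(((½)*(-1/141)*(-457))) = 234/(457/282) = 234*(282/457) = 65988/457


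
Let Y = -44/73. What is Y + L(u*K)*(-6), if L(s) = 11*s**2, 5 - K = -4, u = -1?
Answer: -390302/73 ≈ -5346.6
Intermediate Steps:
K = 9 (K = 5 - 1*(-4) = 5 + 4 = 9)
Y = -44/73 (Y = -44*1/73 = -44/73 ≈ -0.60274)
Y + L(u*K)*(-6) = -44/73 + (11*(-1*9)**2)*(-6) = -44/73 + (11*(-9)**2)*(-6) = -44/73 + (11*81)*(-6) = -44/73 + 891*(-6) = -44/73 - 5346 = -390302/73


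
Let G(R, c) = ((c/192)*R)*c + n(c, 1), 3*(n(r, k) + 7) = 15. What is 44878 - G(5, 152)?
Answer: 132835/3 ≈ 44278.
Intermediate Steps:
n(r, k) = -2 (n(r, k) = -7 + (1/3)*15 = -7 + 5 = -2)
G(R, c) = -2 + R*c**2/192 (G(R, c) = ((c/192)*R)*c - 2 = (R*c/192)*c - 2 = R*c**2/192 - 2 = -2 + R*c**2/192)
44878 - G(5, 152) = 44878 - (-2 + (1/192)*5*152**2) = 44878 - (-2 + (1/192)*5*23104) = 44878 - (-2 + 1805/3) = 44878 - 1*1799/3 = 44878 - 1799/3 = 132835/3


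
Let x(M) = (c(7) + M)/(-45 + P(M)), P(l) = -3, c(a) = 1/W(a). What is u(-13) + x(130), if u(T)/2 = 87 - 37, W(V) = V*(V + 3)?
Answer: 326899/3360 ≈ 97.291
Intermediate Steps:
W(V) = V*(3 + V)
u(T) = 100 (u(T) = 2*(87 - 37) = 2*50 = 100)
c(a) = 1/(a*(3 + a))
x(M) = -1/3360 - M/48 (x(M) = (1/(7*(3 + 7)) + M)/(-45 - 3) = ((⅐)/10 + M)/(-48) = ((⅐)*(⅒) + M)*(-1/48) = (1/70 + M)*(-1/48) = -1/3360 - M/48)
u(-13) + x(130) = 100 + (-1/3360 - 1/48*130) = 100 + (-1/3360 - 65/24) = 100 - 9101/3360 = 326899/3360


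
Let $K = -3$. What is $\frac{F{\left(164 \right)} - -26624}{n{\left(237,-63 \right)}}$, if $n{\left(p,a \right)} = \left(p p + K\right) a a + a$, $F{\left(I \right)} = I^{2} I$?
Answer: $\frac{4437568}{222922791} \approx 0.019906$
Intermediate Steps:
$F{\left(I \right)} = I^{3}$
$n{\left(p,a \right)} = a + a^{2} \left(-3 + p^{2}\right)$ ($n{\left(p,a \right)} = \left(p p - 3\right) a a + a = \left(p^{2} - 3\right) a a + a = \left(-3 + p^{2}\right) a a + a = a \left(-3 + p^{2}\right) a + a = a^{2} \left(-3 + p^{2}\right) + a = a + a^{2} \left(-3 + p^{2}\right)$)
$\frac{F{\left(164 \right)} - -26624}{n{\left(237,-63 \right)}} = \frac{164^{3} - -26624}{\left(-63\right) \left(1 - -189 - 63 \cdot 237^{2}\right)} = \frac{4410944 + 26624}{\left(-63\right) \left(1 + 189 - 3538647\right)} = \frac{4437568}{\left(-63\right) \left(1 + 189 - 3538647\right)} = \frac{4437568}{\left(-63\right) \left(-3538457\right)} = \frac{4437568}{222922791}$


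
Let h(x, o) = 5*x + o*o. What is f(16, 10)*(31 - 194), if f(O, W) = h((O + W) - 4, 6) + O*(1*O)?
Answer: -65526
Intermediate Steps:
h(x, o) = o**2 + 5*x (h(x, o) = 5*x + o**2 = o**2 + 5*x)
f(O, W) = 16 + O**2 + 5*O + 5*W (f(O, W) = (6**2 + 5*((O + W) - 4)) + O*(1*O) = (36 + 5*(-4 + O + W)) + O*O = (36 + (-20 + 5*O + 5*W)) + O**2 = (16 + 5*O + 5*W) + O**2 = 16 + O**2 + 5*O + 5*W)
f(16, 10)*(31 - 194) = (16 + 16**2 + 5*16 + 5*10)*(31 - 194) = (16 + 256 + 80 + 50)*(-163) = 402*(-163) = -65526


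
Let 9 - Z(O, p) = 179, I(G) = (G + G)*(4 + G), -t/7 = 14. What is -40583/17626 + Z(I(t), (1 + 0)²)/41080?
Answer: -83507303/36203804 ≈ -2.3066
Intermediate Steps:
t = -98 (t = -7*14 = -98)
I(G) = 2*G*(4 + G) (I(G) = (2*G)*(4 + G) = 2*G*(4 + G))
Z(O, p) = -170 (Z(O, p) = 9 - 1*179 = 9 - 179 = -170)
-40583/17626 + Z(I(t), (1 + 0)²)/41080 = -40583/17626 - 170/41080 = -40583*1/17626 - 170*1/41080 = -40583/17626 - 17/4108 = -83507303/36203804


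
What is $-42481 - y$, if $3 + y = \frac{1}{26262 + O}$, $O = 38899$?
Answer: $- \frac{2767908959}{65161} \approx -42478.0$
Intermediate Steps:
$y = - \frac{195482}{65161}$ ($y = -3 + \frac{1}{26262 + 38899} = -3 + \frac{1}{65161} = - \frac{195482}{65161} \approx -3.0$)
$-42481 - y = -42481 - - \frac{195482}{65161} = -42481 + \frac{195482}{65161} = - \frac{2767908959}{65161}$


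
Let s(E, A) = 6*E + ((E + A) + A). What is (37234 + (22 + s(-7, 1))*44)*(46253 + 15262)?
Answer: 2222783010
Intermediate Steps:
s(E, A) = 2*A + 7*E (s(E, A) = 6*E + ((A + E) + A) = 6*E + (E + 2*A) = 2*A + 7*E)
(37234 + (22 + s(-7, 1))*44)*(46253 + 15262) = (37234 + (22 + (2*1 + 7*(-7)))*44)*(46253 + 15262) = (37234 + (22 + (2 - 49))*44)*61515 = (37234 + (22 - 47)*44)*61515 = (37234 - 25*44)*61515 = (37234 - 1100)*61515 = 36134*61515 = 2222783010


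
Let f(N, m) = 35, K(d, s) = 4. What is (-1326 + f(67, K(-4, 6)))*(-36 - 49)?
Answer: 109735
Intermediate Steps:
(-1326 + f(67, K(-4, 6)))*(-36 - 49) = (-1326 + 35)*(-36 - 49) = -1291*(-85) = 109735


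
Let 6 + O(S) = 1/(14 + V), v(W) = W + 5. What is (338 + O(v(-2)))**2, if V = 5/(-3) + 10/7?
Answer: 9210048961/83521 ≈ 1.1027e+5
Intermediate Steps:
V = -5/21 (V = 5*(-1/3) + 10*(1/7) = -5/3 + 10/7 = -5/21 ≈ -0.23810)
v(W) = 5 + W
O(S) = -1713/289 (O(S) = -6 + 1/(14 - 5/21) = -6 + 1/(289/21) = -6 + 21/289 = -1713/289)
(338 + O(v(-2)))**2 = (338 - 1713/289)**2 = (95969/289)**2 = 9210048961/83521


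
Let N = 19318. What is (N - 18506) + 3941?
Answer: 4753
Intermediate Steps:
(N - 18506) + 3941 = (19318 - 18506) + 3941 = 812 + 3941 = 4753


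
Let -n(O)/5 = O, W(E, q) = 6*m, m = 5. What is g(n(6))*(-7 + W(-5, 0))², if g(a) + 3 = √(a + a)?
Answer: -1587 + 1058*I*√15 ≈ -1587.0 + 4097.6*I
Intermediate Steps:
W(E, q) = 30 (W(E, q) = 6*5 = 30)
n(O) = -5*O
g(a) = -3 + √2*√a (g(a) = -3 + √(a + a) = -3 + √(2*a) = -3 + √2*√a)
g(n(6))*(-7 + W(-5, 0))² = (-3 + √2*√(-5*6))*(-7 + 30)² = (-3 + √2*√(-30))*23² = (-3 + √2*(I*√30))*529 = (-3 + 2*I*√15)*529 = -1587 + 1058*I*√15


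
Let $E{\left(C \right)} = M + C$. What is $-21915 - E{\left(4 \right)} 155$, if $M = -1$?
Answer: $-22380$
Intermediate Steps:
$E{\left(C \right)} = -1 + C$
$-21915 - E{\left(4 \right)} 155 = -21915 - \left(-1 + 4\right) 155 = -21915 - 3 \cdot 155 = -21915 - 465 = -22380$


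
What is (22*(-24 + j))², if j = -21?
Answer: 980100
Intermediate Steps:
(22*(-24 + j))² = (22*(-24 - 21))² = (22*(-45))² = (-990)² = 980100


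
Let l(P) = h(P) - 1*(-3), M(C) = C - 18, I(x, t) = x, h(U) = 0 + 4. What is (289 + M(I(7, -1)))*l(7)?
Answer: 1946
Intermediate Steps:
h(U) = 4
M(C) = -18 + C
l(P) = 7 (l(P) = 4 - 1*(-3) = 4 + 3 = 7)
(289 + M(I(7, -1)))*l(7) = (289 + (-18 + 7))*7 = (289 - 11)*7 = 278*7 = 1946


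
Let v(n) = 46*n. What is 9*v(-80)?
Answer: -33120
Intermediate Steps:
9*v(-80) = 9*(46*(-80)) = 9*(-3680) = -33120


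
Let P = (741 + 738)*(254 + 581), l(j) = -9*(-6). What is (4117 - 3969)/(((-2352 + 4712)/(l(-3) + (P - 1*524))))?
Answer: 9135263/118 ≈ 77418.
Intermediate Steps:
l(j) = 54
P = 1234965 (P = 1479*835 = 1234965)
(4117 - 3969)/(((-2352 + 4712)/(l(-3) + (P - 1*524)))) = (4117 - 3969)/(((-2352 + 4712)/(54 + (1234965 - 1*524)))) = 148/((2360/(54 + (1234965 - 524)))) = 148/((2360/(54 + 1234441))) = 148/((2360/1234495)) = 148/((2360*(1/1234495))) = 148/(472/246899) = 148*(246899/472) = 9135263/118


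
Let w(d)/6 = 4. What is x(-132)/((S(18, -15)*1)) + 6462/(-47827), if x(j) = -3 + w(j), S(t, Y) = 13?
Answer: 70797/47827 ≈ 1.4803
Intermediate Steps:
w(d) = 24 (w(d) = 6*4 = 24)
x(j) = 21 (x(j) = -3 + 24 = 21)
x(-132)/((S(18, -15)*1)) + 6462/(-47827) = 21/((13*1)) + 6462/(-47827) = 21/13 + 6462*(-1/47827) = 21*(1/13) - 6462/47827 = 21/13 - 6462/47827 = 70797/47827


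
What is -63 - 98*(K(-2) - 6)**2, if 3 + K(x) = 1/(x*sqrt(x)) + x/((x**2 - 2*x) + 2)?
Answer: -834547/100 + 2254*I*sqrt(2)/5 ≈ -8345.5 + 637.53*I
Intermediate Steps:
K(x) = -3 + x**(-3/2) + x/(2 + x**2 - 2*x) (K(x) = -3 + (1/(x*sqrt(x)) + x/((x**2 - 2*x) + 2)) = -3 + (1/x**(3/2) + x/(2 + x**2 - 2*x)) = -3 + (x**(-3/2) + x/(2 + x**2 - 2*x)) = -3 + x**(-3/2) + x/(2 + x**2 - 2*x))
-63 - 98*(K(-2) - 6)**2 = -63 - 98*((2 + (-2)**2 - (-12)*I*sqrt(2) - (-24)*I*sqrt(2) - 2*(-2) + 7*(-2)**(5/2))/((-2)**(3/2)*(2 + (-2)**2 - 2*(-2))) - 6)**2 = -63 - 98*((I*sqrt(2)/4)*(2 + 4 - (-12)*I*sqrt(2) - (-24)*I*sqrt(2) + 4 + 7*(4*I*sqrt(2)))/(2 + 4 + 4) - 6)**2 = -63 - 98*((I*sqrt(2)/4)*(2 + 4 + 12*I*sqrt(2) + 24*I*sqrt(2) + 4 + 28*I*sqrt(2))/10 - 6)**2 = -63 - 98*((I*sqrt(2)/4)*(1/10)*(10 + 64*I*sqrt(2)) - 6)**2 = -63 - 98*(I*sqrt(2)*(10 + 64*I*sqrt(2))/40 - 6)**2 = -63 - 98*(-6 + I*sqrt(2)*(10 + 64*I*sqrt(2))/40)**2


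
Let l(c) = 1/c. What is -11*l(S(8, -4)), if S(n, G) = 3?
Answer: -11/3 ≈ -3.6667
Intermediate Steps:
-11*l(S(8, -4)) = -11/3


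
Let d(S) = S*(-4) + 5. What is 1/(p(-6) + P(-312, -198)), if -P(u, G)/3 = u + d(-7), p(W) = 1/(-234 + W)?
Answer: 240/200879 ≈ 0.0011947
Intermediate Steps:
d(S) = 5 - 4*S (d(S) = -4*S + 5 = 5 - 4*S)
P(u, G) = -99 - 3*u (P(u, G) = -3*(u + (5 - 4*(-7))) = -3*(u + (5 + 28)) = -3*(u + 33) = -3*(33 + u) = -99 - 3*u)
1/(p(-6) + P(-312, -198)) = 1/(1/(-234 - 6) + (-99 - 3*(-312))) = 1/(1/(-240) + (-99 + 936)) = 1/(-1/240 + 837) = 1/(200879/240) = 240/200879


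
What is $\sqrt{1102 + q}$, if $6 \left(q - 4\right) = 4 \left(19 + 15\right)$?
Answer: $\frac{\sqrt{10158}}{3} \approx 33.596$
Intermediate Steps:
$q = \frac{80}{3}$ ($q = 4 + \frac{4 \left(19 + 15\right)}{6} = 4 + \frac{4 \cdot 34}{6} = 4 + \frac{1}{6} \cdot 136 = 4 + \frac{68}{3} = \frac{80}{3} \approx 26.667$)
$\sqrt{1102 + q} = \sqrt{1102 + \frac{80}{3}} = \sqrt{\frac{3386}{3}} = \frac{\sqrt{10158}}{3}$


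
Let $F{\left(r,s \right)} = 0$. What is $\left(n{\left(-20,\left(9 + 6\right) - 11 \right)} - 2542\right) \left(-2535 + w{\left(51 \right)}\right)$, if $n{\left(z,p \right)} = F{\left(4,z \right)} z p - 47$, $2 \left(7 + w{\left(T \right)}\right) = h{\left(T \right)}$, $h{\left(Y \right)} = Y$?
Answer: $\frac{13030437}{2} \approx 6.5152 \cdot 10^{6}$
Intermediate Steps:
$w{\left(T \right)} = -7 + \frac{T}{2}$
$n{\left(z,p \right)} = -47$ ($n{\left(z,p \right)} = 0 z p - 47 = 0 p - 47 = 0 - 47 = -47$)
$\left(n{\left(-20,\left(9 + 6\right) - 11 \right)} - 2542\right) \left(-2535 + w{\left(51 \right)}\right) = \left(-47 - 2542\right) \left(-2535 + \left(-7 + \frac{1}{2} \cdot 51\right)\right) = - 2589 \left(-2535 + \left(-7 + \frac{51}{2}\right)\right) = - 2589 \left(-2535 + \frac{37}{2}\right) = \left(-2589\right) \left(- \frac{5033}{2}\right) = \frac{13030437}{2}$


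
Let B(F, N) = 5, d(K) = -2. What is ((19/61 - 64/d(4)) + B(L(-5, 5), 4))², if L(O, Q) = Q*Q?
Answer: 5180176/3721 ≈ 1392.1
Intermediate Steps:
L(O, Q) = Q²
((19/61 - 64/d(4)) + B(L(-5, 5), 4))² = ((19/61 - 64/(-2)) + 5)² = ((19*(1/61) - 64*(-½)) + 5)² = ((19/61 + 32) + 5)² = (1971/61 + 5)² = (2276/61)² = 5180176/3721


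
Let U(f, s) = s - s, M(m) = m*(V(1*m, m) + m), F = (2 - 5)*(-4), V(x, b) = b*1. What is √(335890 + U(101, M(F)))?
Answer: √335890 ≈ 579.56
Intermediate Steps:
V(x, b) = b
F = 12 (F = -3*(-4) = 12)
M(m) = 2*m² (M(m) = m*(m + m) = m*(2*m) = 2*m²)
U(f, s) = 0
√(335890 + U(101, M(F))) = √(335890 + 0) = √335890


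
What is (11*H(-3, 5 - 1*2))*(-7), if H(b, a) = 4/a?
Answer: -308/3 ≈ -102.67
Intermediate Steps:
(11*H(-3, 5 - 1*2))*(-7) = (11*(4/(5 - 1*2)))*(-7) = (11*(4/(5 - 2)))*(-7) = (11*(4/3))*(-7) = (44/3)*(-7) = -308/3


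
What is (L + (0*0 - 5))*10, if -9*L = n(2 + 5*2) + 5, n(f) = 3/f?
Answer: -335/6 ≈ -55.833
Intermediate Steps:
L = -7/12 (L = -(3/(2 + 5*2) + 5)/9 = -(3/(2 + 10) + 5)/9 = -(3/12 + 5)/9 = -(3*(1/12) + 5)/9 = -(¼ + 5)/9 = -⅑*21/4 = -7/12 ≈ -0.58333)
(L + (0*0 - 5))*10 = (-7/12 + (0*0 - 5))*10 = (-7/12 + (0 - 5))*10 = (-7/12 - 5)*10 = -67/12*10 = -335/6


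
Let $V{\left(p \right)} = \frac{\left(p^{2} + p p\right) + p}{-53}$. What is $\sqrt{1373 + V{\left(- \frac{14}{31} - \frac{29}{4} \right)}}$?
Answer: $\frac{\sqrt{59211097242}}{6572} \approx 37.026$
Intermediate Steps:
$V{\left(p \right)} = - \frac{2 p^{2}}{53} - \frac{p}{53}$ ($V{\left(p \right)} = \left(\left(p^{2} + p^{2}\right) + p\right) \left(- \frac{1}{53}\right) = \left(2 p^{2} + p\right) \left(- \frac{1}{53}\right) = \left(p + 2 p^{2}\right) \left(- \frac{1}{53}\right) = - \frac{2 p^{2}}{53} - \frac{p}{53}$)
$\sqrt{1373 + V{\left(- \frac{14}{31} - \frac{29}{4} \right)}} = \sqrt{1373 - \frac{\left(- \frac{14}{31} - \frac{29}{4}\right) \left(1 + 2 \left(- \frac{14}{31} - \frac{29}{4}\right)\right)}{53}} = \sqrt{1373 - - \frac{955 \left(1 + 2 \left(- \frac{955}{124}\right)\right)}{6572}} = \sqrt{1373 - - \frac{955 \left(1 - \frac{955}{62}\right)}{6572}} = \sqrt{1373 - \left(- \frac{955}{6572}\right) \left(- \frac{893}{62}\right)} = \sqrt{1373 - \frac{852815}{407464}} = \sqrt{\frac{558595257}{407464}} = \frac{\sqrt{59211097242}}{6572}$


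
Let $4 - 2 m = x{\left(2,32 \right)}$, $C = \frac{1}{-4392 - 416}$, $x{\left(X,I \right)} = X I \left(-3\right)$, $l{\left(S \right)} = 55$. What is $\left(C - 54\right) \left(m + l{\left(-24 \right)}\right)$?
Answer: $- \frac{39723849}{4808} \approx -8262.0$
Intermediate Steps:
$x{\left(X,I \right)} = - 3 I X$ ($x{\left(X,I \right)} = I X \left(-3\right) = - 3 I X$)
$C = - \frac{1}{4808}$ ($C = \frac{1}{-4392 - 416} = \frac{1}{-4808} = - \frac{1}{4808} \approx -0.00020799$)
$m = 98$ ($m = 2 - \frac{\left(-3\right) 32 \cdot 2}{2} = 2 - -96 = 2 + 96 = 98$)
$\left(C - 54\right) \left(m + l{\left(-24 \right)}\right) = \left(- \frac{1}{4808} - 54\right) \left(98 + 55\right) = \left(- \frac{259633}{4808}\right) 153 = - \frac{39723849}{4808}$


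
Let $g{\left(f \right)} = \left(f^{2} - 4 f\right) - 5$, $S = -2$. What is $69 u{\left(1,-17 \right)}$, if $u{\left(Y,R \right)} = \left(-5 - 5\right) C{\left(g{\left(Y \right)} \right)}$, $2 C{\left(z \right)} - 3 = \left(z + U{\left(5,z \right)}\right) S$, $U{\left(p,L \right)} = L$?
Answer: $-12075$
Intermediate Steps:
$g{\left(f \right)} = -5 + f^{2} - 4 f$
$C{\left(z \right)} = \frac{3}{2} - 2 z$ ($C{\left(z \right)} = \frac{3}{2} + \frac{\left(z + z\right) \left(-2\right)}{2} = \frac{3}{2} + \frac{2 z \left(-2\right)}{2} = \frac{3}{2} + \frac{\left(-4\right) z}{2} = \frac{3}{2} - 2 z$)
$u{\left(Y,R \right)} = -115 - 80 Y + 20 Y^{2}$ ($u{\left(Y,R \right)} = \left(-5 - 5\right) \left(\frac{3}{2} - 2 \left(-5 + Y^{2} - 4 Y\right)\right) = - 10 \left(\frac{3}{2} + \left(10 - 2 Y^{2} + 8 Y\right)\right) = - 10 \left(\frac{23}{2} - 2 Y^{2} + 8 Y\right) = -115 - 80 Y + 20 Y^{2}$)
$69 u{\left(1,-17 \right)} = 69 \left(-115 - 80 + 20 \cdot 1^{2}\right) = 69 \left(-115 - 80 + 20 \cdot 1\right) = 69 \left(-115 - 80 + 20\right) = 69 \left(-175\right) = -12075$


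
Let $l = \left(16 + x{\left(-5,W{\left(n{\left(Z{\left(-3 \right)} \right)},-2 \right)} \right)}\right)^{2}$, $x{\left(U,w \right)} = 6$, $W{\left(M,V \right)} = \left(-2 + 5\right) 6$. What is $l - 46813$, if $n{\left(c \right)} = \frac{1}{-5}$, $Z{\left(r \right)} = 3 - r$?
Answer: $-46329$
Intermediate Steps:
$n{\left(c \right)} = - \frac{1}{5}$
$W{\left(M,V \right)} = 18$ ($W{\left(M,V \right)} = 3 \cdot 6 = 18$)
$l = 484$ ($l = \left(16 + 6\right)^{2} = 22^{2} = 484$)
$l - 46813 = 484 - 46813 = -46329$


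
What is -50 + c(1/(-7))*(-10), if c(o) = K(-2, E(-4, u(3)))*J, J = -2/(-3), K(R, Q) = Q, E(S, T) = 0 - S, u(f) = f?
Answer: -230/3 ≈ -76.667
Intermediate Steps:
E(S, T) = -S
J = 2/3 (J = -2*(-1/3) = 2/3 ≈ 0.66667)
c(o) = 8/3 (c(o) = -1*(-4)*(2/3) = 4*(2/3) = 8/3)
-50 + c(1/(-7))*(-10) = -50 + (8/3)*(-10) = -50 - 80/3 = -230/3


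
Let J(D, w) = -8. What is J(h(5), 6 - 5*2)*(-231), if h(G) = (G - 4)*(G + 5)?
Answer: 1848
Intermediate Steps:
h(G) = (-4 + G)*(5 + G)
J(h(5), 6 - 5*2)*(-231) = -8*(-231) = 1848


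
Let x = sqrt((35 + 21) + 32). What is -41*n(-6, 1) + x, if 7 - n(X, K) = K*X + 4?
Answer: -369 + 2*sqrt(22) ≈ -359.62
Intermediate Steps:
n(X, K) = 3 - K*X (n(X, K) = 7 - (K*X + 4) = 7 - (4 + K*X) = 7 + (-4 - K*X) = 3 - K*X)
x = 2*sqrt(22) (x = sqrt(56 + 32) = sqrt(88) = 2*sqrt(22) ≈ 9.3808)
-41*n(-6, 1) + x = -41*(3 - 1*1*(-6)) + 2*sqrt(22) = -41*(3 + 6) + 2*sqrt(22) = -41*9 + 2*sqrt(22) = -369 + 2*sqrt(22)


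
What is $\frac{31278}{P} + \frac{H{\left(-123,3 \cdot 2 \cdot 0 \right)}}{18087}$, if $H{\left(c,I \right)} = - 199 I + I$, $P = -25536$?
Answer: $- \frac{5213}{4256} \approx -1.2249$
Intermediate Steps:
$H{\left(c,I \right)} = - 198 I$
$\frac{31278}{P} + \frac{H{\left(-123,3 \cdot 2 \cdot 0 \right)}}{18087} = \frac{31278}{-25536} + \frac{\left(-198\right) 3 \cdot 2 \cdot 0}{18087} = 31278 \left(- \frac{1}{25536}\right) + - 198 \cdot 6 \cdot 0 \cdot \frac{1}{18087} = - \frac{5213}{4256} + \left(-198\right) 0 \cdot \frac{1}{18087} = - \frac{5213}{4256} + 0 \cdot \frac{1}{18087} = - \frac{5213}{4256} + 0 = - \frac{5213}{4256}$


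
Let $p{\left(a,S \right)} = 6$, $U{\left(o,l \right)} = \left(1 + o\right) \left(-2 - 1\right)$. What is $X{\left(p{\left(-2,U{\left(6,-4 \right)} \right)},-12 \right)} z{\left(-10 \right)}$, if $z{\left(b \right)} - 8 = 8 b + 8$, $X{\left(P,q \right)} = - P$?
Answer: $384$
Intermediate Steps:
$U{\left(o,l \right)} = -3 - 3 o$ ($U{\left(o,l \right)} = \left(1 + o\right) \left(-3\right) = -3 - 3 o$)
$z{\left(b \right)} = 16 + 8 b$ ($z{\left(b \right)} = 8 + \left(8 b + 8\right) = 8 + \left(8 + 8 b\right) = 16 + 8 b$)
$X{\left(p{\left(-2,U{\left(6,-4 \right)} \right)},-12 \right)} z{\left(-10 \right)} = \left(-1\right) 6 \left(16 + 8 \left(-10\right)\right) = - 6 \left(16 - 80\right) = \left(-6\right) \left(-64\right) = 384$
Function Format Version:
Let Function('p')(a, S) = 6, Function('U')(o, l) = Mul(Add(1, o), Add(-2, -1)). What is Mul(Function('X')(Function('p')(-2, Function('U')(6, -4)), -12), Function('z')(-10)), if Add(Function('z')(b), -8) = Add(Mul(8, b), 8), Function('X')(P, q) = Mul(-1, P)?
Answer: 384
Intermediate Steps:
Function('U')(o, l) = Add(-3, Mul(-3, o)) (Function('U')(o, l) = Mul(Add(1, o), -3) = Add(-3, Mul(-3, o)))
Function('z')(b) = Add(16, Mul(8, b)) (Function('z')(b) = Add(8, Add(Mul(8, b), 8)) = Add(8, Add(8, Mul(8, b))) = Add(16, Mul(8, b)))
Mul(Function('X')(Function('p')(-2, Function('U')(6, -4)), -12), Function('z')(-10)) = Mul(Mul(-1, 6), Add(16, Mul(8, -10))) = Mul(-6, Add(16, -80)) = Mul(-6, -64) = 384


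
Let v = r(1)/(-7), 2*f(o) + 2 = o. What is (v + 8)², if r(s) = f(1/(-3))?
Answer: 2401/36 ≈ 66.694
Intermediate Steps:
f(o) = -1 + o/2
r(s) = -7/6 (r(s) = -1 + (½)/(-3) = -1 + (½)*(-⅓) = -1 - ⅙ = -7/6)
v = ⅙ (v = -7/6/(-7) = -7/6*(-⅐) = ⅙ ≈ 0.16667)
(v + 8)² = (⅙ + 8)² = (49/6)² = 2401/36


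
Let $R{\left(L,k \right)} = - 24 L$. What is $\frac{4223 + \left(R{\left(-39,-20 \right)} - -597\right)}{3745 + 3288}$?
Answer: $\frac{5756}{7033} \approx 0.81843$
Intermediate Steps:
$\frac{4223 + \left(R{\left(-39,-20 \right)} - -597\right)}{3745 + 3288} = \frac{4223 - -1533}{3745 + 3288} = \frac{4223 + \left(936 + 597\right)}{7033} = \left(4223 + 1533\right) \frac{1}{7033} = 5756 \cdot \frac{1}{7033} = \frac{5756}{7033}$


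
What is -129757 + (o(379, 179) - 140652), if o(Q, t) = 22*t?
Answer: -266471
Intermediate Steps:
-129757 + (o(379, 179) - 140652) = -129757 + (22*179 - 140652) = -129757 + (3938 - 140652) = -129757 - 136714 = -266471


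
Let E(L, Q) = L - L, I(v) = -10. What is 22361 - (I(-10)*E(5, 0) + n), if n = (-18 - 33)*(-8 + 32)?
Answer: 23585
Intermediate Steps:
E(L, Q) = 0
n = -1224 (n = -51*24 = -1224)
22361 - (I(-10)*E(5, 0) + n) = 22361 - (-10*0 - 1224) = 22361 - (0 - 1224) = 22361 - 1*(-1224) = 22361 + 1224 = 23585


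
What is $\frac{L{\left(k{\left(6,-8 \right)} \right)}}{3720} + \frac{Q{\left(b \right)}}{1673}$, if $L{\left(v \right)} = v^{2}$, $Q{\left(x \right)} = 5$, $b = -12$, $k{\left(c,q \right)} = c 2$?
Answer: $\frac{10813}{259315} \approx 0.041698$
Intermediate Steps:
$k{\left(c,q \right)} = 2 c$
$\frac{L{\left(k{\left(6,-8 \right)} \right)}}{3720} + \frac{Q{\left(b \right)}}{1673} = \frac{\left(2 \cdot 6\right)^{2}}{3720} + \frac{5}{1673} = 12^{2} \cdot \frac{1}{3720} + 5 \cdot \frac{1}{1673} = 144 \cdot \frac{1}{3720} + \frac{5}{1673} = \frac{6}{155} + \frac{5}{1673} = \frac{10813}{259315}$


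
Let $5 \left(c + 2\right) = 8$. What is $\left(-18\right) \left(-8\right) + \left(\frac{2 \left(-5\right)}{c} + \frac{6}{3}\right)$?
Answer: $171$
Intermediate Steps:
$c = - \frac{2}{5}$ ($c = -2 + \frac{1}{5} \cdot 8 = -2 + \frac{8}{5} = - \frac{2}{5} \approx -0.4$)
$\left(-18\right) \left(-8\right) + \left(\frac{2 \left(-5\right)}{c} + \frac{6}{3}\right) = \left(-18\right) \left(-8\right) + \left(\frac{2 \left(-5\right)}{- \frac{2}{5}} + \frac{6}{3}\right) = 144 + \left(\left(-10\right) \left(- \frac{5}{2}\right) + 6 \cdot \frac{1}{3}\right) = 144 + \left(25 + 2\right) = 144 + 27 = 171$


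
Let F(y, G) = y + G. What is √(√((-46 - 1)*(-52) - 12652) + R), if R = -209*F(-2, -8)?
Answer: √(2090 + 4*I*√638) ≈ 45.73 + 1.1047*I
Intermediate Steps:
F(y, G) = G + y
R = 2090 (R = -209*(-8 - 2) = -209*(-10) = 2090)
√(√((-46 - 1)*(-52) - 12652) + R) = √(√((-46 - 1)*(-52) - 12652) + 2090) = √(√(-47*(-52) - 12652) + 2090) = √(√(2444 - 12652) + 2090) = √(√(-10208) + 2090) = √(4*I*√638 + 2090) = √(2090 + 4*I*√638)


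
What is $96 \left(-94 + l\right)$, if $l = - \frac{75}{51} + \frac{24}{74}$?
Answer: $- \frac{5745312}{629} \approx -9134.0$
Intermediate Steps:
$l = - \frac{721}{629}$ ($l = \left(-75\right) \frac{1}{51} + 24 \cdot \frac{1}{74} = - \frac{25}{17} + \frac{12}{37} = - \frac{721}{629} \approx -1.1463$)
$96 \left(-94 + l\right) = 96 \left(-94 - \frac{721}{629}\right) = 96 \left(- \frac{59847}{629}\right) = - \frac{5745312}{629}$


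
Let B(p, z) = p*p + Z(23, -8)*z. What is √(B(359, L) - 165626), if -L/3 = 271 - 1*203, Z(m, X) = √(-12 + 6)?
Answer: √(-36745 - 204*I*√6) ≈ 1.303 - 191.69*I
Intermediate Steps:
Z(m, X) = I*√6 (Z(m, X) = √(-6) = I*√6)
L = -204 (L = -3*(271 - 1*203) = -3*(271 - 203) = -3*68 = -204)
B(p, z) = p² + I*z*√6 (B(p, z) = p*p + (I*√6)*z = p² + I*z*√6)
√(B(359, L) - 165626) = √((359² + I*(-204)*√6) - 165626) = √((128881 - 204*I*√6) - 165626) = √(-36745 - 204*I*√6)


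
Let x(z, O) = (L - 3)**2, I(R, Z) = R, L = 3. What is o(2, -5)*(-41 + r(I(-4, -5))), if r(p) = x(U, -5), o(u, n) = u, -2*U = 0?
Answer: -82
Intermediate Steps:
U = 0 (U = -1/2*0 = 0)
x(z, O) = 0 (x(z, O) = (3 - 3)**2 = 0**2 = 0)
r(p) = 0
o(2, -5)*(-41 + r(I(-4, -5))) = 2*(-41 + 0) = 2*(-41) = -82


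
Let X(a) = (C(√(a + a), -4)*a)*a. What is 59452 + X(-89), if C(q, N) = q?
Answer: 59452 + 7921*I*√178 ≈ 59452.0 + 1.0568e+5*I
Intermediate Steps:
X(a) = √2*a^(5/2) (X(a) = (√(a + a)*a)*a = (√(2*a)*a)*a = ((√2*√a)*a)*a = (√2*a^(3/2))*a = √2*a^(5/2))
59452 + X(-89) = 59452 + √2*(-89)^(5/2) = 59452 + √2*(7921*I*√89) = 59452 + 7921*I*√178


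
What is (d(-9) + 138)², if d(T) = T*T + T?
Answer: 44100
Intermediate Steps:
d(T) = T + T² (d(T) = T² + T = T + T²)
(d(-9) + 138)² = (-9*(1 - 9) + 138)² = (-9*(-8) + 138)² = (72 + 138)² = 210² = 44100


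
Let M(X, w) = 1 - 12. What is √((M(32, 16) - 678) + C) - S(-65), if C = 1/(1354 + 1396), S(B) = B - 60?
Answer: 125 + I*√208422390/550 ≈ 125.0 + 26.249*I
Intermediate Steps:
S(B) = -60 + B
M(X, w) = -11
C = 1/2750 ≈ 0.00036364
√((M(32, 16) - 678) + C) - S(-65) = √((-11 - 678) + 1/2750) - (-60 - 65) = √(-689 + 1/2750) - 1*(-125) = √(-1894749/2750) + 125 = I*√208422390/550 + 125 = 125 + I*√208422390/550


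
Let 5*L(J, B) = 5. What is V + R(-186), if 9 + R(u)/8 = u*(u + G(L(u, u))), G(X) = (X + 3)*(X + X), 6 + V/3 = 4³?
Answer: 264966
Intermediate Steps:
L(J, B) = 1 (L(J, B) = (⅕)*5 = 1)
V = 174 (V = -18 + 3*4³ = -18 + 3*64 = -18 + 192 = 174)
G(X) = 2*X*(3 + X) (G(X) = (3 + X)*(2*X) = 2*X*(3 + X))
R(u) = -72 + 8*u*(8 + u) (R(u) = -72 + 8*(u*(u + 2*1*(3 + 1))) = -72 + 8*(u*(u + 2*1*4)) = -72 + 8*(u*(u + 8)) = -72 + 8*(u*(8 + u)) = -72 + 8*u*(8 + u))
V + R(-186) = 174 + (-72 + 8*(-186)² + 64*(-186)) = 174 + (-72 + 8*34596 - 11904) = 174 + (-72 + 276768 - 11904) = 174 + 264792 = 264966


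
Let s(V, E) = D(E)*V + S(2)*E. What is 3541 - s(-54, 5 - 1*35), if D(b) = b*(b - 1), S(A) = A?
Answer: 53821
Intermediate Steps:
D(b) = b*(-1 + b)
s(V, E) = 2*E + E*V*(-1 + E) (s(V, E) = (E*(-1 + E))*V + 2*E = E*V*(-1 + E) + 2*E = 2*E + E*V*(-1 + E))
3541 - s(-54, 5 - 1*35) = 3541 - (5 - 1*35)*(2 - 54*(-1 + (5 - 1*35))) = 3541 - (5 - 35)*(2 - 54*(-1 + (5 - 35))) = 3541 - (-30)*(2 - 54*(-1 - 30)) = 3541 - (-30)*(2 - 54*(-31)) = 3541 - (-30)*(2 + 1674) = 3541 - (-30)*1676 = 3541 - 1*(-50280) = 3541 + 50280 = 53821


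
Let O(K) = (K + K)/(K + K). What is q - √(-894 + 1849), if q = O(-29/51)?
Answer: 1 - √955 ≈ -29.903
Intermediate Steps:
O(K) = 1 (O(K) = (2*K)/((2*K)) = (2*K)*(1/(2*K)) = 1)
q = 1
q - √(-894 + 1849) = 1 - √(-894 + 1849) = 1 - √955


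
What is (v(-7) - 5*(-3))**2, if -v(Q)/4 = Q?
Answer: 1849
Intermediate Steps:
v(Q) = -4*Q
(v(-7) - 5*(-3))**2 = (-4*(-7) - 5*(-3))**2 = (28 + 15)**2 = 43**2 = 1849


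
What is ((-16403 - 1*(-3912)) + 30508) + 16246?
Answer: 34263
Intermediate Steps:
((-16403 - 1*(-3912)) + 30508) + 16246 = ((-16403 + 3912) + 30508) + 16246 = (-12491 + 30508) + 16246 = 18017 + 16246 = 34263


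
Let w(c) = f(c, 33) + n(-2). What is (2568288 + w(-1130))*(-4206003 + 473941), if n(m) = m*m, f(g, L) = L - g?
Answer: -9589365366210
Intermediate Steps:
n(m) = m**2
w(c) = 37 - c (w(c) = (33 - c) + (-2)**2 = (33 - c) + 4 = 37 - c)
(2568288 + w(-1130))*(-4206003 + 473941) = (2568288 + (37 - 1*(-1130)))*(-4206003 + 473941) = (2568288 + (37 + 1130))*(-3732062) = (2568288 + 1167)*(-3732062) = 2569455*(-3732062) = -9589365366210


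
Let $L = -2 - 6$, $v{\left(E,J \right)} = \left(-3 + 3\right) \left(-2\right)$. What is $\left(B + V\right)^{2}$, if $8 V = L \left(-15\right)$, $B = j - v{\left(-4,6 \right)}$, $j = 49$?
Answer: $4096$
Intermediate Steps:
$v{\left(E,J \right)} = 0$ ($v{\left(E,J \right)} = 0 \left(-2\right) = 0$)
$L = -8$ ($L = -2 - 6 = -8$)
$B = 49$ ($B = 49 - 0 = 49 + 0 = 49$)
$V = 15$ ($V = \frac{\left(-8\right) \left(-15\right)}{8} = \frac{1}{8} \cdot 120 = 15$)
$\left(B + V\right)^{2} = \left(49 + 15\right)^{2} = 64^{2} = 4096$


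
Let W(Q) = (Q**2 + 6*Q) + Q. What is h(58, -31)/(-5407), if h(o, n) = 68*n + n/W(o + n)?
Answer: 1935175/4963626 ≈ 0.38987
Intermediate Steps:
W(Q) = Q**2 + 7*Q
h(o, n) = 68*n + n/((n + o)*(7 + n + o)) (h(o, n) = 68*n + n/(((o + n)*(7 + (o + n)))) = 68*n + n/(((n + o)*(7 + (n + o)))) = 68*n + n/(((n + o)*(7 + n + o))) = 68*n + n*(1/((n + o)*(7 + n + o))) = 68*n + n/((n + o)*(7 + n + o)))
h(58, -31)/(-5407) = (68*(-31) - 31/((-31 + 58)*(7 - 31 + 58)))/(-5407) = (-2108 - 31/(27*34))*(-1/5407) = (-2108 - 31*1/27*1/34)*(-1/5407) = (-2108 - 31/918)*(-1/5407) = -1935175/918*(-1/5407) = 1935175/4963626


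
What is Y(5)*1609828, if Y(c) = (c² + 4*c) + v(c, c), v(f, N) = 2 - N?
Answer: 67612776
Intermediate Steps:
Y(c) = 2 + c² + 3*c (Y(c) = (c² + 4*c) + (2 - c) = 2 + c² + 3*c)
Y(5)*1609828 = (2 + 5² + 3*5)*1609828 = (2 + 25 + 15)*1609828 = 42*1609828 = 67612776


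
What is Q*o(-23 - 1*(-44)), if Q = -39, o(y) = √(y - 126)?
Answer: -39*I*√105 ≈ -399.63*I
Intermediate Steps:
o(y) = √(-126 + y)
Q*o(-23 - 1*(-44)) = -39*√(-126 + (-23 - 1*(-44))) = -39*√(-126 + (-23 + 44)) = -39*√(-126 + 21) = -39*I*√105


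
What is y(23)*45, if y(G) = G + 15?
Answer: 1710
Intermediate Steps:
y(G) = 15 + G
y(23)*45 = (15 + 23)*45 = 38*45 = 1710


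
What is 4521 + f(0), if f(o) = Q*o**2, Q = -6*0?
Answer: 4521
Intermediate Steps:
Q = 0
f(o) = 0 (f(o) = 0*o**2 = 0)
4521 + f(0) = 4521 + 0 = 4521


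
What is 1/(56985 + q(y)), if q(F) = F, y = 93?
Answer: 1/57078 ≈ 1.7520e-5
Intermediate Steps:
1/(56985 + q(y)) = 1/(56985 + 93) = 1/57078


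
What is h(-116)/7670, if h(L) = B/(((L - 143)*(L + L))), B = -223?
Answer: -223/460874960 ≈ -4.8386e-7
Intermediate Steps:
h(L) = -223/(2*L*(-143 + L)) (h(L) = -223*1/((L - 143)*(L + L)) = -223*1/(2*L*(-143 + L)) = -223/(2*L*(-143 + L)))
h(-116)/7670 = -223/2/(-116*(-143 - 116))/7670 = -223/2*(-1/116)/(-259)*(1/7670) = -223/2*(-1/116)*(-1/259)*(1/7670) = -223/60088*1/7670 = -223/460874960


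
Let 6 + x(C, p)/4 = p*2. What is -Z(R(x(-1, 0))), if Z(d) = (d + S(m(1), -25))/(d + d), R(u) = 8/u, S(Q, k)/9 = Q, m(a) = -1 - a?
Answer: -55/2 ≈ -27.500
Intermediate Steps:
S(Q, k) = 9*Q
x(C, p) = -24 + 8*p (x(C, p) = -24 + 4*(p*2) = -24 + 4*(2*p) = -24 + 8*p)
Z(d) = (-18 + d)/(2*d) (Z(d) = (d + 9*(-1 - 1*1))/(d + d) = (d + 9*(-1 - 1))/((2*d)) = (d + 9*(-2))*(1/(2*d)) = (d - 18)*(1/(2*d)) = (-18 + d)*(1/(2*d)) = (-18 + d)/(2*d))
-Z(R(x(-1, 0))) = -(-18 + 8/(-24 + 8*0))/(2*(8/(-24 + 8*0))) = -(-18 + 8/(-24 + 0))/(2*(8/(-24 + 0))) = -(-18 + 8/(-24))/(2*(8/(-24))) = -(-18 + 8*(-1/24))/(2*(8*(-1/24))) = -(-18 - ⅓)/(2*(-⅓)) = -(-3)*(-55)/(2*3) = -1*55/2 = -55/2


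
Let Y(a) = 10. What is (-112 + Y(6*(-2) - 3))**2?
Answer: 10404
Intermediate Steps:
(-112 + Y(6*(-2) - 3))**2 = (-112 + 10)**2 = (-102)**2 = 10404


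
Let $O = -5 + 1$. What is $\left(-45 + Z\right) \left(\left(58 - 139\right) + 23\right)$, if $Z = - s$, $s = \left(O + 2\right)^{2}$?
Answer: $2842$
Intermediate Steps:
$O = -4$
$s = 4$ ($s = \left(-4 + 2\right)^{2} = \left(-2\right)^{2} = 4$)
$Z = -4$ ($Z = \left(-1\right) 4 = -4$)
$\left(-45 + Z\right) \left(\left(58 - 139\right) + 23\right) = \left(-45 - 4\right) \left(\left(58 - 139\right) + 23\right) = - 49 \left(-81 + 23\right) = \left(-49\right) \left(-58\right) = 2842$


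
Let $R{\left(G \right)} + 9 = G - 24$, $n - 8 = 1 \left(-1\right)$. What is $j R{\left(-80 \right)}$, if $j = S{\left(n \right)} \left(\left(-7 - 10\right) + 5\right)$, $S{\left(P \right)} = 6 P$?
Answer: $56952$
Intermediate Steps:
$n = 7$ ($n = 8 + 1 \left(-1\right) = 8 - 1 = 7$)
$R{\left(G \right)} = -33 + G$ ($R{\left(G \right)} = -9 + \left(G - 24\right) = -9 + \left(-24 + G\right) = -33 + G$)
$j = -504$ ($j = 6 \cdot 7 \left(\left(-7 - 10\right) + 5\right) = 42 \left(\left(-7 - 10\right) + 5\right) = 42 \left(-17 + 5\right) = 42 \left(-12\right) = -504$)
$j R{\left(-80 \right)} = - 504 \left(-33 - 80\right) = \left(-504\right) \left(-113\right) = 56952$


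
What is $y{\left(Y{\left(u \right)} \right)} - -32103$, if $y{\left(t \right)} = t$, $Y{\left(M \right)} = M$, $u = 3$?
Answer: $32106$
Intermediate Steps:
$y{\left(Y{\left(u \right)} \right)} - -32103 = 3 - -32103 = 3 + 32103 = 32106$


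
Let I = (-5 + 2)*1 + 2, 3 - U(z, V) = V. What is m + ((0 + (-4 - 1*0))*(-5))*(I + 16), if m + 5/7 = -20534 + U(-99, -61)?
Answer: -141195/7 ≈ -20171.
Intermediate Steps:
U(z, V) = 3 - V
I = -1 (I = -3*1 + 2 = -3 + 2 = -1)
m = -143295/7 (m = -5/7 + (-20534 + (3 - 1*(-61))) = -5/7 + (-20534 + (3 + 61)) = -5/7 + (-20534 + 64) = -5/7 - 20470 = -143295/7 ≈ -20471.)
m + ((0 + (-4 - 1*0))*(-5))*(I + 16) = -143295/7 + ((0 + (-4 - 1*0))*(-5))*(-1 + 16) = -143295/7 + ((0 + (-4 + 0))*(-5))*15 = -143295/7 + ((0 - 4)*(-5))*15 = -143295/7 - 4*(-5)*15 = -143295/7 + 20*15 = -143295/7 + 300 = -141195/7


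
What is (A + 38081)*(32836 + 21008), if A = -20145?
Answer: 965745984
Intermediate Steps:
(A + 38081)*(32836 + 21008) = (-20145 + 38081)*(32836 + 21008) = 17936*53844 = 965745984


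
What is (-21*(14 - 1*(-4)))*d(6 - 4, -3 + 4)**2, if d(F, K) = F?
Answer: -1512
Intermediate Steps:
(-21*(14 - 1*(-4)))*d(6 - 4, -3 + 4)**2 = (-21*(14 - 1*(-4)))*(6 - 4)**2 = -21*(14 + 4)*2**2 = -21*18*4 = -378*4 = -1512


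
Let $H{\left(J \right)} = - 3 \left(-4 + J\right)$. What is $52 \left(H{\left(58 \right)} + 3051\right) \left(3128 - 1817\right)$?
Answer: $196948908$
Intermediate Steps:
$H{\left(J \right)} = 12 - 3 J$
$52 \left(H{\left(58 \right)} + 3051\right) \left(3128 - 1817\right) = 52 \left(\left(12 - 174\right) + 3051\right) \left(3128 - 1817\right) = 52 \left(\left(12 - 174\right) + 3051\right) 1311 = 52 \left(-162 + 3051\right) 1311 = 52 \cdot 2889 \cdot 1311 = 52 \cdot 3787479 = 196948908$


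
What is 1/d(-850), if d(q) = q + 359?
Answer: -1/491 ≈ -0.0020367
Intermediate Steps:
d(q) = 359 + q
1/d(-850) = 1/(359 - 850) = 1/(-491) = -1/491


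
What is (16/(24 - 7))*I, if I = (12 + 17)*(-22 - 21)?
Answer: -19952/17 ≈ -1173.6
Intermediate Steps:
I = -1247 (I = 29*(-43) = -1247)
(16/(24 - 7))*I = (16/(24 - 7))*(-1247) = (16/17)*(-1247) = -19952/17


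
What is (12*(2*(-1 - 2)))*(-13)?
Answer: 936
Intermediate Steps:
(12*(2*(-1 - 2)))*(-13) = (12*(2*(-3)))*(-13) = (12*(-6))*(-13) = -72*(-13) = 936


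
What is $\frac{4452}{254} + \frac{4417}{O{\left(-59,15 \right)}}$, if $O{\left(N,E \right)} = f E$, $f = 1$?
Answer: $\frac{594349}{1905} \approx 311.99$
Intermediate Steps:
$O{\left(N,E \right)} = E$ ($O{\left(N,E \right)} = 1 E = E$)
$\frac{4452}{254} + \frac{4417}{O{\left(-59,15 \right)}} = \frac{4452}{254} + \frac{4417}{15} = 4452 \cdot \frac{1}{254} + 4417 \cdot \frac{1}{15} = \frac{2226}{127} + \frac{4417}{15} = \frac{594349}{1905}$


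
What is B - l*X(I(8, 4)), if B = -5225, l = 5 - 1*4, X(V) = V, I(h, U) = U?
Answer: -5229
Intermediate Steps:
l = 1 (l = 5 - 4 = 1)
B - l*X(I(8, 4)) = -5225 - 4 = -5229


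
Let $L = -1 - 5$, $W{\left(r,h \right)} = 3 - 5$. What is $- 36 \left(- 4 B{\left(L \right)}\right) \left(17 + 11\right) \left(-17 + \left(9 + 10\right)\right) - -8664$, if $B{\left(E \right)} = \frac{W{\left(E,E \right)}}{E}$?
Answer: $11352$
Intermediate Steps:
$W{\left(r,h \right)} = -2$ ($W{\left(r,h \right)} = 3 - 5 = -2$)
$L = -6$
$B{\left(E \right)} = - \frac{2}{E}$
$- 36 \left(- 4 B{\left(L \right)}\right) \left(17 + 11\right) \left(-17 + \left(9 + 10\right)\right) - -8664 = - 36 \left(- 4 \left(- \frac{2}{-6}\right)\right) \left(17 + 11\right) \left(-17 + \left(9 + 10\right)\right) - -8664 = - 36 \left(- 4 \left(\left(-2\right) \left(- \frac{1}{6}\right)\right)\right) 28 \left(-17 + 19\right) + 8664 = - 36 \left(\left(-4\right) \frac{1}{3}\right) 28 \cdot 2 + 8664 = \left(-36\right) \left(- \frac{4}{3}\right) 56 + 8664 = 48 \cdot 56 + 8664 = 2688 + 8664 = 11352$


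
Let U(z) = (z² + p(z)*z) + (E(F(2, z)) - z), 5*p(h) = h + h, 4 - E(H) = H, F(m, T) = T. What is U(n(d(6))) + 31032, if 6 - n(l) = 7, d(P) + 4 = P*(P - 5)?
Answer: 155197/5 ≈ 31039.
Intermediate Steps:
d(P) = -4 + P*(-5 + P) (d(P) = -4 + P*(P - 5) = -4 + P*(-5 + P))
n(l) = -1 (n(l) = 6 - 1*7 = 6 - 7 = -1)
E(H) = 4 - H
p(h) = 2*h/5 (p(h) = (h + h)/5 = (2*h)/5 = 2*h/5)
U(z) = 4 - 2*z + 7*z²/5 (U(z) = (z² + (2*z/5)*z) + ((4 - z) - z) = (z² + 2*z²/5) + (4 - 2*z) = 7*z²/5 + (4 - 2*z) = 4 - 2*z + 7*z²/5)
U(n(d(6))) + 31032 = (4 - 2*(-1) + (7/5)*(-1)²) + 31032 = (4 + 2 + (7/5)*1) + 31032 = (4 + 2 + 7/5) + 31032 = 37/5 + 31032 = 155197/5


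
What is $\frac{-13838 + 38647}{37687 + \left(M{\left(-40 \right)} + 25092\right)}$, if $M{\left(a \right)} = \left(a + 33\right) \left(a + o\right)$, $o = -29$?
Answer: $\frac{24809}{63262} \approx 0.39216$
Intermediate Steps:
$M{\left(a \right)} = \left(-29 + a\right) \left(33 + a\right)$ ($M{\left(a \right)} = \left(a + 33\right) \left(a - 29\right) = \left(33 + a\right) \left(-29 + a\right) = \left(-29 + a\right) \left(33 + a\right)$)
$\frac{-13838 + 38647}{37687 + \left(M{\left(-40 \right)} + 25092\right)} = \frac{-13838 + 38647}{37687 + \left(\left(-957 + \left(-40\right)^{2} + 4 \left(-40\right)\right) + 25092\right)} = \frac{24809}{37687 + \left(\left(-957 + 1600 - 160\right) + 25092\right)} = \frac{24809}{37687 + \left(483 + 25092\right)} = \frac{24809}{37687 + 25575} = \frac{24809}{63262}$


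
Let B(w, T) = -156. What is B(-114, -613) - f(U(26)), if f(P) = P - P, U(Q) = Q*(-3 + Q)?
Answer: -156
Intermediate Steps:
f(P) = 0
B(-114, -613) - f(U(26)) = -156 - 1*0 = -156 + 0 = -156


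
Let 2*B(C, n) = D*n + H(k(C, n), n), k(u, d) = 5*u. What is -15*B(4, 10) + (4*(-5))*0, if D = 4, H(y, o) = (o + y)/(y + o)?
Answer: -615/2 ≈ -307.50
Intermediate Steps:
H(y, o) = 1 (H(y, o) = (o + y)/(o + y) = 1)
B(C, n) = ½ + 2*n (B(C, n) = (4*n + 1)/2 = (1 + 4*n)/2 = ½ + 2*n)
-15*B(4, 10) + (4*(-5))*0 = -15*(½ + 2*10) + (4*(-5))*0 = -15*(½ + 20) - 20*0 = -15*41/2 + 0 = -615/2 + 0 = -615/2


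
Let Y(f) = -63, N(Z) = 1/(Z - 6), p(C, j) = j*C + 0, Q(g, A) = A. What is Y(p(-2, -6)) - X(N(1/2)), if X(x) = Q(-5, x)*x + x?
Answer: -7605/121 ≈ -62.851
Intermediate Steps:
p(C, j) = C*j (p(C, j) = C*j + 0 = C*j)
N(Z) = 1/(-6 + Z)
X(x) = x + x² (X(x) = x*x + x = x² + x = x + x²)
Y(p(-2, -6)) - X(N(1/2)) = -63 - (1 + 1/(-6 + 1/2))/(-6 + 1/2) = -63 - (1 + 1/(-6 + ½))/(-6 + ½) = -63 - (1 + 1/(-11/2))/(-11/2) = -63 - (-2)*(1 - 2/11)/11 = -63 - (-2)*9/(11*11) = -63 - 1*(-18/121) = -63 + 18/121 = -7605/121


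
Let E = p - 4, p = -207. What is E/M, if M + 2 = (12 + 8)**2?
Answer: -211/398 ≈ -0.53015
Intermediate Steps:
M = 398 (M = -2 + (12 + 8)**2 = -2 + 20**2 = -2 + 400 = 398)
E = -211 (E = -207 - 4 = -211)
E/M = -211/398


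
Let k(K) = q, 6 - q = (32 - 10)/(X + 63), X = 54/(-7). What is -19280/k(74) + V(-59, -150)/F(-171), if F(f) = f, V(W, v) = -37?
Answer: -159476543/46341 ≈ -3441.4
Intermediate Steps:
X = -54/7 (X = 54*(-⅐) = -54/7 ≈ -7.7143)
q = 2168/387 (q = 6 - (32 - 10)/(-54/7 + 63) = 6 - 22/387/7 = 6 - 22*7/387 = 6 - 1*154/387 = 6 - 154/387 = 2168/387 ≈ 5.6021)
k(K) = 2168/387
-19280/k(74) + V(-59, -150)/F(-171) = -19280/2168/387 - 37/(-171) = -19280*387/2168 - 37*(-1/171) = -932670/271 + 37/171 = -159476543/46341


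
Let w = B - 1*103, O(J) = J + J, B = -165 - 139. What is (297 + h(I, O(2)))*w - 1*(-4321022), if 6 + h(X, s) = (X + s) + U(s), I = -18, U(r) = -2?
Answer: 4209097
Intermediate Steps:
B = -304
O(J) = 2*J
h(X, s) = -8 + X + s (h(X, s) = -6 + ((X + s) - 2) = -6 + (-2 + X + s) = -8 + X + s)
w = -407 (w = -304 - 1*103 = -304 - 103 = -407)
(297 + h(I, O(2)))*w - 1*(-4321022) = (297 + (-8 - 18 + 2*2))*(-407) - 1*(-4321022) = (297 + (-8 - 18 + 4))*(-407) + 4321022 = (297 - 22)*(-407) + 4321022 = 275*(-407) + 4321022 = -111925 + 4321022 = 4209097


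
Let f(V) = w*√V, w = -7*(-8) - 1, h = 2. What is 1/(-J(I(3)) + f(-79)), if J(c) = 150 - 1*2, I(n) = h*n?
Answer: -148/260879 - 55*I*√79/260879 ≈ -0.00056731 - 0.0018739*I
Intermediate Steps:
w = 55 (w = 56 - 1 = 55)
I(n) = 2*n
J(c) = 148 (J(c) = 150 - 2 = 148)
f(V) = 55*√V
1/(-J(I(3)) + f(-79)) = 1/(-1*148 + 55*√(-79)) = 1/(-148 + 55*(I*√79)) = 1/(-148 + 55*I*√79)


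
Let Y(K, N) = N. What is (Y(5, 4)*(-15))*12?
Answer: -720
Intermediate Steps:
(Y(5, 4)*(-15))*12 = (4*(-15))*12 = -60*12 = -720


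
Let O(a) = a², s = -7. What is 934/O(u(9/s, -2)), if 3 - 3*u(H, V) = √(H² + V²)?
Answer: 411894/(21 - √277)² ≈ 21701.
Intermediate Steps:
u(H, V) = 1 - √(H² + V²)/3
934/O(u(9/s, -2)) = 934/((1 - √((9/(-7))² + (-2)²)/3)²) = 934/((1 - √((9*(-⅐))² + 4)/3)²) = 934/((1 - √((-9/7)² + 4)/3)²) = 934/((1 - √(81/49 + 4)/3)²) = 934/((1 - √277/21)²) = 934/(1 - √277/21)²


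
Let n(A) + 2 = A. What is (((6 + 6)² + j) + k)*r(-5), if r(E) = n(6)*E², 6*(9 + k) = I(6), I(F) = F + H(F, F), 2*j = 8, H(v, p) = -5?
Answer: 41750/3 ≈ 13917.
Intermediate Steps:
n(A) = -2 + A
j = 4 (j = (½)*8 = 4)
I(F) = -5 + F (I(F) = F - 5 = -5 + F)
k = -53/6 (k = -9 + (-5 + 6)/6 = -9 + (⅙)*1 = -9 + ⅙ = -53/6 ≈ -8.8333)
r(E) = 4*E² (r(E) = (-2 + 6)*E² = 4*E²)
(((6 + 6)² + j) + k)*r(-5) = (((6 + 6)² + 4) - 53/6)*(4*(-5)²) = ((12² + 4) - 53/6)*(4*25) = ((144 + 4) - 53/6)*100 = (148 - 53/6)*100 = (835/6)*100 = 41750/3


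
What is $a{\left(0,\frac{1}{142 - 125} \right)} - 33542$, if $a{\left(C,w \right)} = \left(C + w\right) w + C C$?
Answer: $- \frac{9693637}{289} \approx -33542.0$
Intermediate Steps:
$a{\left(C,w \right)} = C^{2} + w \left(C + w\right)$ ($a{\left(C,w \right)} = w \left(C + w\right) + C^{2} = C^{2} + w \left(C + w\right)$)
$a{\left(0,\frac{1}{142 - 125} \right)} - 33542 = \left(0^{2} + \left(\frac{1}{142 - 125}\right)^{2} + \frac{0}{142 - 125}\right) - 33542 = \left(0 + \left(\frac{1}{17}\right)^{2} + \frac{0}{17}\right) - 33542 = \left(0 + \left(\frac{1}{17}\right)^{2} + 0 \cdot \frac{1}{17}\right) - 33542 = \left(0 + \frac{1}{289} + 0\right) - 33542 = \frac{1}{289} - 33542 = - \frac{9693637}{289}$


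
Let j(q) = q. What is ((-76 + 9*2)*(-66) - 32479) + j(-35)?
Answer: -28686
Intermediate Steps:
((-76 + 9*2)*(-66) - 32479) + j(-35) = ((-76 + 9*2)*(-66) - 32479) - 35 = ((-76 + 18)*(-66) - 32479) - 35 = (-58*(-66) - 32479) - 35 = (3828 - 32479) - 35 = -28651 - 35 = -28686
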